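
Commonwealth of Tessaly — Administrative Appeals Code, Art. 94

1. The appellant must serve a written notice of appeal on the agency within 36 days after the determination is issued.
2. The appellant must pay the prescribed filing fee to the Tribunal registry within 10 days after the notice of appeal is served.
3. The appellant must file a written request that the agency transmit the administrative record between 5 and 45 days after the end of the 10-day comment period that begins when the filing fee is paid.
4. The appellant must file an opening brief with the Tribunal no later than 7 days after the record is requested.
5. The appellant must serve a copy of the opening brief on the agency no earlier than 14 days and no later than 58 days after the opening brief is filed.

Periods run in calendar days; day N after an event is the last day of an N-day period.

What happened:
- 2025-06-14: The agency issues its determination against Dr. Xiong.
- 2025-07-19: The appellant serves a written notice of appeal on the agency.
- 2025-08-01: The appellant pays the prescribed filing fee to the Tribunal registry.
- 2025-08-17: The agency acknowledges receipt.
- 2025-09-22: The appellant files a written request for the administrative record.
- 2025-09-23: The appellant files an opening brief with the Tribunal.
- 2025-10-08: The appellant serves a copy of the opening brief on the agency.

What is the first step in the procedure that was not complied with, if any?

Step 1 — counting 36 days from 2025-06-14 (when the determination is issued) gives a deadline of 2025-07-20; done 2025-07-19 — timely.
Step 2 — counting 10 days from 2025-07-19 (when the notice of appeal is served) gives a deadline of 2025-07-29; 2025-08-01 misses that deadline by 3 days.

Step 2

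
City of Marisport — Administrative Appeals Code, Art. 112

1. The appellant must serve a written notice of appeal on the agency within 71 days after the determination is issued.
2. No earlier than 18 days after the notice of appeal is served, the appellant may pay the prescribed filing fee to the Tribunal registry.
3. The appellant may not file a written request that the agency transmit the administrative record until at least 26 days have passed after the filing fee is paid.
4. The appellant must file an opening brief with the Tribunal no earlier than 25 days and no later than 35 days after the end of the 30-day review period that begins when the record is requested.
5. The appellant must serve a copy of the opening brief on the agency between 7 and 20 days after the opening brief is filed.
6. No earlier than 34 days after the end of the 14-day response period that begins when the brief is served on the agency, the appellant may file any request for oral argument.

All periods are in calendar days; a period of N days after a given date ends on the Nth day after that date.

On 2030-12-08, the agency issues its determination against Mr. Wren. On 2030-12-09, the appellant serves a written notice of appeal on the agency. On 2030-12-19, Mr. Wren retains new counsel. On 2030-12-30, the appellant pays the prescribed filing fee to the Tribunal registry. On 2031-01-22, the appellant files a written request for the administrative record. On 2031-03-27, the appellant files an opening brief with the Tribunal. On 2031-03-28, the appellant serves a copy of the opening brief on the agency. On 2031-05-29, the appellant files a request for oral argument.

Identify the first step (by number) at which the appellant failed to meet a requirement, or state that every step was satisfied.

Step 3

Step 1: 71 days after 2030-12-08 (when the determination is issued) is 2031-02-17; 2030-12-09 is within that limit.
Step 2: the earliest permitted date is 18 days after 2030-12-09 (when the notice of appeal is served), i.e. 2030-12-27; done 2030-12-30, after the minimum wait.
Step 3: the earliest permitted date is 26 days after 2030-12-30 (when the filing fee is paid), i.e. 2031-01-25; 2031-01-22 is 3 days before the earliest permitted date.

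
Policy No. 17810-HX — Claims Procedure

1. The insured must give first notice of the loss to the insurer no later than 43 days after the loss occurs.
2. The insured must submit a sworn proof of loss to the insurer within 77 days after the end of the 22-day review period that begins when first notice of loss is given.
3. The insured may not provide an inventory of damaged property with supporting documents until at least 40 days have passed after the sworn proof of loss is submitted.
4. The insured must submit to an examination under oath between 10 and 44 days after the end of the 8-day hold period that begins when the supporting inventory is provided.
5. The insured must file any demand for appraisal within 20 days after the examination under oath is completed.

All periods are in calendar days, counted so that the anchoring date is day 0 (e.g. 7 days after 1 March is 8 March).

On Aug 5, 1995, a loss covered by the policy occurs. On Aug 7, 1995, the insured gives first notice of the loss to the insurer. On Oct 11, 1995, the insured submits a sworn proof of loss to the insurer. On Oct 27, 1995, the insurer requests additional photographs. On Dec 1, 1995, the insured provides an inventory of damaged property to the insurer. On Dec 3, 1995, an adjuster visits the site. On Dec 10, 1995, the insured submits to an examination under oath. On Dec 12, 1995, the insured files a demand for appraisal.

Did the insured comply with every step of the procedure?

Step 1 — counting 43 days from Aug 5, 1995 (when the loss occurs) gives a deadline of Sep 17, 1995; done Aug 7, 1995 — timely.
Step 2 — counting 77 days from Aug 29, 1995 (end of the 22-day review period, which began when first notice of loss is given on Aug 7, 1995) gives a deadline of Nov 14, 1995; Oct 11, 1995 is within that limit.
Step 3 — must wait 40 days from Oct 11, 1995 (when the sworn proof of loss is submitted), so not before Nov 20, 1995; done Dec 1, 1995 — permitted.
Step 4 — 10 and 44 days from Dec 9, 1995 (end of the 8-day hold period, which began when the supporting inventory is provided on Dec 1, 1995) are Dec 19, 1995 and Jan 22, 1996 respectively; done Dec 10, 1995 — 9 days before the window opened.

No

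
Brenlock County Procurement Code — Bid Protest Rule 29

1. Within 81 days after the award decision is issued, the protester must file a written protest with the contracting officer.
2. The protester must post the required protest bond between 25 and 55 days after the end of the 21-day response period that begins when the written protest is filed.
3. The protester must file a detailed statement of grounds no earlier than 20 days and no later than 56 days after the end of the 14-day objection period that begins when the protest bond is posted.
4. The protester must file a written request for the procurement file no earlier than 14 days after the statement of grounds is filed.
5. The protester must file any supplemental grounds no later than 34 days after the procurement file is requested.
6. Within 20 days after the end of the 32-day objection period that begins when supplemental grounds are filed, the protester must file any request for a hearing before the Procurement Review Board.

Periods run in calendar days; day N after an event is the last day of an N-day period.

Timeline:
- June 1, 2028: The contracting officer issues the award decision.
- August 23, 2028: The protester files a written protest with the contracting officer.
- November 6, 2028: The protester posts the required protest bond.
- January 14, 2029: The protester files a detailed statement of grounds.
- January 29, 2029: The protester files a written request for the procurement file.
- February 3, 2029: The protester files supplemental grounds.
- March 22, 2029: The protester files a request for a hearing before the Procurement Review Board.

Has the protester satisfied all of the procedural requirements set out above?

No

(1) due by June 1, 2028 + 81 days = August 21, 2028; August 23, 2028 misses that deadline by 2 days.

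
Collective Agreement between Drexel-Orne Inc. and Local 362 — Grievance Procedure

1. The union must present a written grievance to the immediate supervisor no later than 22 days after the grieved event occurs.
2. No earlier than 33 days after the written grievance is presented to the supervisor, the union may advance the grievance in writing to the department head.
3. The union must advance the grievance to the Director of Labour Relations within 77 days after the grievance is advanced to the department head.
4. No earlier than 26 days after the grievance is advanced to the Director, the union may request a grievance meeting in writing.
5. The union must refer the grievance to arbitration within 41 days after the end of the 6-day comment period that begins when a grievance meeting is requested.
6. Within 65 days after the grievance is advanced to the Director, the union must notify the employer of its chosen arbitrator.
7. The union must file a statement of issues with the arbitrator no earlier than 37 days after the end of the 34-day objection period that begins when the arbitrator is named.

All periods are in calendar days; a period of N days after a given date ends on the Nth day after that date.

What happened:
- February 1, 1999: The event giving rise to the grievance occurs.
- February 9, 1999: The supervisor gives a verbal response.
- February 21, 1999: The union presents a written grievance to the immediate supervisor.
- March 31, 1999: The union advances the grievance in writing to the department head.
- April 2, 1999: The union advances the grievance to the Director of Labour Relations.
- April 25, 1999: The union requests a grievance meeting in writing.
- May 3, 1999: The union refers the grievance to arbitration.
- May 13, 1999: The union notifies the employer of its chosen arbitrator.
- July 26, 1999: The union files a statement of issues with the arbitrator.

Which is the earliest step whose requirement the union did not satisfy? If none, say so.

Step 4

Step 1 — counting 22 days from February 1, 1999 (when the grieved event occurs) gives a deadline of February 23, 1999; completed February 21, 1999, before the deadline.
Step 2 — must wait 33 days from February 21, 1999 (when the written grievance is presented to the supervisor), so not before March 26, 1999; done March 31, 1999, after the minimum wait.
Step 3 — counting 77 days from March 31, 1999 (when the grievance is advanced to the department head) gives a deadline of June 16, 1999; completed April 2, 1999, before the deadline.
Step 4 — must wait 26 days from April 2, 1999 (when the grievance is advanced to the Director), so not before April 28, 1999; acted on April 25, 1999, 3 days prematurely.
Later steps need not be reached.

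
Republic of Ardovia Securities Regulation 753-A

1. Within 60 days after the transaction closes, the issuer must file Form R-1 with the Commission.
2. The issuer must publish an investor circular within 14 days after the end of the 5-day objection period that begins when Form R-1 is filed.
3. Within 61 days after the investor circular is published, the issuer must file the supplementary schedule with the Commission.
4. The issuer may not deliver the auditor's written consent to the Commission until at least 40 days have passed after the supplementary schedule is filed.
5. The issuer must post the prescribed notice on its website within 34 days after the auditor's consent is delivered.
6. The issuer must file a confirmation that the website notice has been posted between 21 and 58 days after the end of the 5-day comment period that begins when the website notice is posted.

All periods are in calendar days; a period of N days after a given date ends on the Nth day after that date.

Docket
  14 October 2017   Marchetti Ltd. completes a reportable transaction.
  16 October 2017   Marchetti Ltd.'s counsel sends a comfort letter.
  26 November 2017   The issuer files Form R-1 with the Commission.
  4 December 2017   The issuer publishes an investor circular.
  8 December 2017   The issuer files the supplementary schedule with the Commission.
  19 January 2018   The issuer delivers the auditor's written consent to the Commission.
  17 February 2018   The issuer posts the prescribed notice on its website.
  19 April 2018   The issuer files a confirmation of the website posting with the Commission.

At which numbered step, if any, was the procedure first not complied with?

Step 1: 60 days after 14 October 2017 (when the transaction closes) is 13 December 2017; completed 26 November 2017, before the deadline.
Step 2: 14 days after 1 December 2017 (end of the 5-day objection period, which began when Form R-1 is filed on 26 November 2017) is 15 December 2017; done 4 December 2017 — timely.
Step 3: 61 days after 4 December 2017 (when the investor circular is published) is 3 February 2018; 8 December 2017 is within that limit.
Step 4: the earliest permitted date is 40 days after 8 December 2017 (when the supplementary schedule is filed), i.e. 17 January 2018; 19 January 2018 is on or after that date.
Step 5: 34 days after 19 January 2018 (when the auditor's consent is delivered) is 22 February 2018; done 17 February 2018 — timely.
Step 6: the window is 21–58 days after 22 February 2018 (end of the 5-day comment period, which began when the website notice is posted on 17 February 2018), so 15 March 2018 through 21 April 2018; done 19 April 2018 — within the window.

None — every step was satisfied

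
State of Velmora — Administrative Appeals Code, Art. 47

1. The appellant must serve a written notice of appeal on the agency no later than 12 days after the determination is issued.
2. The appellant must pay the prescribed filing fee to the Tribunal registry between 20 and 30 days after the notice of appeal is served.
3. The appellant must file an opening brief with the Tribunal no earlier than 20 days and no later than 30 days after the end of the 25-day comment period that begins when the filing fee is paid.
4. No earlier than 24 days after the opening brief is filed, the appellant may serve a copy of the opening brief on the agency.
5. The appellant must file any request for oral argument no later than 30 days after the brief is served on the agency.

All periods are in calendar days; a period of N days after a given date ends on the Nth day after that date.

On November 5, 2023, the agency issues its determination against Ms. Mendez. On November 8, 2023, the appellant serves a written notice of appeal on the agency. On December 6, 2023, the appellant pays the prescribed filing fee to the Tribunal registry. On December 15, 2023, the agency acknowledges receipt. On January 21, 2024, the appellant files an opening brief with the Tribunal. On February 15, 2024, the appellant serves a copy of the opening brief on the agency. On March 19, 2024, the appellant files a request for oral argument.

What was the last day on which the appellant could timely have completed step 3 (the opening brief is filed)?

January 30, 2024

The filing fee is paid on December 6, 2023; the 25-day comment period therefore ends December 31, 2023, and step 3 runs from that date. The window is 20–30 days after December 31, 2023; it closes on January 30, 2024.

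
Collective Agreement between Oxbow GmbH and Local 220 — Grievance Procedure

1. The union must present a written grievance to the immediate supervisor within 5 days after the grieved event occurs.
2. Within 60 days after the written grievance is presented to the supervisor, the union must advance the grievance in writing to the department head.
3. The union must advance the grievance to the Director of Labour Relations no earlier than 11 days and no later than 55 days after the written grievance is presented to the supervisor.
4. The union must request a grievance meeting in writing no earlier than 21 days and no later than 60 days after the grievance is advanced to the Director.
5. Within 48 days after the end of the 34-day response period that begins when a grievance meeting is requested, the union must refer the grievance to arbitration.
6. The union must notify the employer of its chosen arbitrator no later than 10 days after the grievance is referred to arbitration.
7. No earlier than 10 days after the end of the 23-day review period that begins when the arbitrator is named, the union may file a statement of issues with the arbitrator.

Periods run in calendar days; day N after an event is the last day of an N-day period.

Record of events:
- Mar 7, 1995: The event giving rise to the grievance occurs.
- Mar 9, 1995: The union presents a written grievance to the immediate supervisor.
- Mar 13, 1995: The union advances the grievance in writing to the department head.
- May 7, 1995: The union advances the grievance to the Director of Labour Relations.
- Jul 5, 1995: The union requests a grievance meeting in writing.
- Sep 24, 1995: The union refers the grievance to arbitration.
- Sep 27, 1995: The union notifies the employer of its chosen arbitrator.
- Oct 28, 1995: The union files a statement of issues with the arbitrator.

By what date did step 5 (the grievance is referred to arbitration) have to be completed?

A grievance meeting is requested on Jul 5, 1995; the 34-day response period therefore ends Aug 8, 1995, and step 5 runs from that date. 48 days after Aug 8, 1995 is Sep 25, 1995.

Sep 25, 1995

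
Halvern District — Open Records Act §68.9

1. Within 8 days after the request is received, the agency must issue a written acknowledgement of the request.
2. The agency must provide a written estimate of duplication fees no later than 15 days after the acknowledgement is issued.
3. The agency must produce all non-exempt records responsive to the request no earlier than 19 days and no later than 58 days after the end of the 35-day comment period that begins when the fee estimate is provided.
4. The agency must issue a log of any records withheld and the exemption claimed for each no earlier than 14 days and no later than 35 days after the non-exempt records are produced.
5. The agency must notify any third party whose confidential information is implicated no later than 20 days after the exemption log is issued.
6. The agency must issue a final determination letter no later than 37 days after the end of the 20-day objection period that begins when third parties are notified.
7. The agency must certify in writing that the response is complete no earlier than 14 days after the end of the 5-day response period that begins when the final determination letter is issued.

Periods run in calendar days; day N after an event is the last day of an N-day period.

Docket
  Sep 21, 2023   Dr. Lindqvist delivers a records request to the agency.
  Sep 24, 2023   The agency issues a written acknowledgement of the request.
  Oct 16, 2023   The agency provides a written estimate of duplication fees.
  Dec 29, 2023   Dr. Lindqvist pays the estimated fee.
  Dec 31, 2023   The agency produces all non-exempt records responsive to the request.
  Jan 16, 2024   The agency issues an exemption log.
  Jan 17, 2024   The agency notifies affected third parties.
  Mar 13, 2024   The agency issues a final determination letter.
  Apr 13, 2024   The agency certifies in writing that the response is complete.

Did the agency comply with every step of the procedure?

No

(1) due by Sep 21, 2023 + 8 days = Sep 29, 2023; Sep 24, 2023 is within that limit.
(2) due by Sep 24, 2023 + 15 days = Oct 9, 2023; not done until Oct 16, 2023, 7 days after the deadline.
Later steps need not be reached.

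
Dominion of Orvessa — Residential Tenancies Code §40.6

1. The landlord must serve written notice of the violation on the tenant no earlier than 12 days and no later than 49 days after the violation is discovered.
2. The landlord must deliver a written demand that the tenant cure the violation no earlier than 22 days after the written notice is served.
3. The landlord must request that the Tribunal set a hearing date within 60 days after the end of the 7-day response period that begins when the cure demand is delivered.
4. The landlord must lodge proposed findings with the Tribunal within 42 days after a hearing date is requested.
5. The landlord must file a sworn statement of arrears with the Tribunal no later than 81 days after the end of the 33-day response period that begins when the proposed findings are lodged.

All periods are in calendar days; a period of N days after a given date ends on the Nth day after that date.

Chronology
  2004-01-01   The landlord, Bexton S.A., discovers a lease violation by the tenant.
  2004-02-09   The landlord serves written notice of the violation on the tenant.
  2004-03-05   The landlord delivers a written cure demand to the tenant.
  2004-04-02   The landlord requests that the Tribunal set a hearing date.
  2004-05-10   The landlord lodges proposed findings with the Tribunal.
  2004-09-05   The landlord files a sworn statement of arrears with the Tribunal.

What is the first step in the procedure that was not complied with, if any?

Step 1 — 12 and 49 days from 2004-01-01 (when the violation is discovered) are 2004-01-13 and 2004-02-19 respectively; done 2004-02-09, which is between those dates.
Step 2 — must wait 22 days from 2004-02-09 (when the written notice is served), so not before 2004-03-02; 2004-03-05 is on or after that date.
Step 3 — counting 60 days from 2004-03-12 (end of the 7-day response period, which began when the cure demand is delivered on 2004-03-05) gives a deadline of 2004-05-11; done 2004-04-02 — timely.
Step 4 — counting 42 days from 2004-04-02 (when a hearing date is requested) gives a deadline of 2004-05-14; done 2004-05-10 — timely.
Step 5 — counting 81 days from 2004-06-12 (end of the 33-day response period, which began when the proposed findings are lodged on 2004-05-10) gives a deadline of 2004-09-01; 2004-09-05 misses that deadline by 4 days.
That is the first point of non-compliance.

Step 5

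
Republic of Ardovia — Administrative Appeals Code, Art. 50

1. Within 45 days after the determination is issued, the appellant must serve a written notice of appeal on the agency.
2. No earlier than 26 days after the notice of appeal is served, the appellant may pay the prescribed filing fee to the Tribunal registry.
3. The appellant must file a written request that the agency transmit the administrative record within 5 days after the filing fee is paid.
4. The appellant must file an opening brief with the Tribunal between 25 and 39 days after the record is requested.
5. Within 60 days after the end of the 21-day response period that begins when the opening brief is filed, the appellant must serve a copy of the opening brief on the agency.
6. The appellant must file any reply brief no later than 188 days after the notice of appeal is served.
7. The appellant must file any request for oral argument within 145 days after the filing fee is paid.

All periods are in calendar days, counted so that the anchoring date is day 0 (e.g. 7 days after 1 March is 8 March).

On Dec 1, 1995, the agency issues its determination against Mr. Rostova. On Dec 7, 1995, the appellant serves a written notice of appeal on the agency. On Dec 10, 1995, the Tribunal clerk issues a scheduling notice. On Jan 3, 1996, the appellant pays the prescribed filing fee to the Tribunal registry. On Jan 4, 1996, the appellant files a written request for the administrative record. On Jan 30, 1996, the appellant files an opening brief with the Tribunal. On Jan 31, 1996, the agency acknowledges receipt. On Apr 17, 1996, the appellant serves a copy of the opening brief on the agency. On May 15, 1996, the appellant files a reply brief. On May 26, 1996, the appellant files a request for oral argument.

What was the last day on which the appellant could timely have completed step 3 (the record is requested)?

Jan 8, 1996

Step 3 runs from Jan 3, 1996, when the filing fee is paid. 5 days after Jan 3, 1996 is Jan 8, 1996.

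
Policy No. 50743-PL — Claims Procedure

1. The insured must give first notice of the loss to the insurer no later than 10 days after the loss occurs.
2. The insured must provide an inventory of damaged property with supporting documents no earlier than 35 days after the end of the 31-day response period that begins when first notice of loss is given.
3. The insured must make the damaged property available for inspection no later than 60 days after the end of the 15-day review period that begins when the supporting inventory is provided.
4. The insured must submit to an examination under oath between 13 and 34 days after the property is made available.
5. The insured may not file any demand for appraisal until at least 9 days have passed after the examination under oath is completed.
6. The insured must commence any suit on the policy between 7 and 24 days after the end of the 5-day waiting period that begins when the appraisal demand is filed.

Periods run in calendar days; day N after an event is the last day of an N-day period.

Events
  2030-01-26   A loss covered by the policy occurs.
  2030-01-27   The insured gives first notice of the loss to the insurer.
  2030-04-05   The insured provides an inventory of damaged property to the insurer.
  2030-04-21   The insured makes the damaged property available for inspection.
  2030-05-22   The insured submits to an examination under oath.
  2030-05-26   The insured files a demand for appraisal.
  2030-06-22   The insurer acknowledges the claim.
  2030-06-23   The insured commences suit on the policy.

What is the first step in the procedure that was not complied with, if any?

Step 5

Step 1 — counting 10 days from 2030-01-26 (when the loss occurs) gives a deadline of 2030-02-05; completed 2030-01-27, before the deadline.
Step 2 — must wait 35 days from 2030-02-27 (end of the 31-day response period, which began when first notice of loss is given on 2030-01-27), so not before 2030-04-03; 2030-04-05 is on or after that date.
Step 3 — counting 60 days from 2030-04-20 (end of the 15-day review period, which began when the supporting inventory is provided on 2030-04-05) gives a deadline of 2030-06-19; done 2030-04-21 — timely.
Step 4 — 13 and 34 days from 2030-04-21 (when the property is made available) are 2030-05-04 and 2030-05-25 respectively; done 2030-05-22, which is between those dates.
Step 5 — must wait 9 days from 2030-05-22 (when the examination under oath is completed), so not before 2030-05-31; done 2030-05-26 — 5 days too early.
The analysis stops there.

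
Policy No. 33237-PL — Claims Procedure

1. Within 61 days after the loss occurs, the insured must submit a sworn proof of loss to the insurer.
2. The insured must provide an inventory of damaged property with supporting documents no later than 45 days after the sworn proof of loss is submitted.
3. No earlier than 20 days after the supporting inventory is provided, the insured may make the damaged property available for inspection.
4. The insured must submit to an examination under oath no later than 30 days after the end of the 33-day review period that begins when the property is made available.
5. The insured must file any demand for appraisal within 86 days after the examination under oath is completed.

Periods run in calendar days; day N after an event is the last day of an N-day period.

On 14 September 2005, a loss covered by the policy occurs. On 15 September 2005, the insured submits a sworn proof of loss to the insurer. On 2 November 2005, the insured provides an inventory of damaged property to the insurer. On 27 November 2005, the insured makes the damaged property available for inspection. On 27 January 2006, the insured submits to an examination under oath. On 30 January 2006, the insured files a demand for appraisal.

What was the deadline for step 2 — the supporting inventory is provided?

30 October 2005

Step 2 runs from 15 September 2005, when the sworn proof of loss is submitted. 45 days after 15 September 2005 is 30 October 2005.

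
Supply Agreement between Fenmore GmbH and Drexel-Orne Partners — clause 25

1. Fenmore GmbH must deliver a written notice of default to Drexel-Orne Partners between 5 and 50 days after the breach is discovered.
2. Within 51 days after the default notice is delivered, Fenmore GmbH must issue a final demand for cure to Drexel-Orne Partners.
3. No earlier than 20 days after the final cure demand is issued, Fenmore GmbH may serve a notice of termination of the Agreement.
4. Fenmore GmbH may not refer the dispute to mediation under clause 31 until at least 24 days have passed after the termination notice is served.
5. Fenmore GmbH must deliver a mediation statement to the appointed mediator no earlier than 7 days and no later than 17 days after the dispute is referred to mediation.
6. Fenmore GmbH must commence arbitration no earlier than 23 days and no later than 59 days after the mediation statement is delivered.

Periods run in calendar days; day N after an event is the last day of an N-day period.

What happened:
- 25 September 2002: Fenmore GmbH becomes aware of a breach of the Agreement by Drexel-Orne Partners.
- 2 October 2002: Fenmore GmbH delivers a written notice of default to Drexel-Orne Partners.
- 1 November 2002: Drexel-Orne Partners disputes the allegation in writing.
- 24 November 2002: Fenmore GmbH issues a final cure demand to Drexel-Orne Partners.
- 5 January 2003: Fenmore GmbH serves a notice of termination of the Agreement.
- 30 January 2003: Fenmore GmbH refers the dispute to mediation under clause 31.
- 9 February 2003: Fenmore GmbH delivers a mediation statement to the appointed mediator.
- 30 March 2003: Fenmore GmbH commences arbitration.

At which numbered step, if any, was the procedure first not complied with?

Step 2

Step 1: the window is 5–50 days after 25 September 2002 (when the breach is discovered), so 30 September 2002 through 14 November 2002; done 2 October 2002, which is between those dates.
Step 2: 51 days after 2 October 2002 (when the default notice is delivered) is 22 November 2002; done 24 November 2002 — 2 days late.
No need to go further; step 2 was not satisfied.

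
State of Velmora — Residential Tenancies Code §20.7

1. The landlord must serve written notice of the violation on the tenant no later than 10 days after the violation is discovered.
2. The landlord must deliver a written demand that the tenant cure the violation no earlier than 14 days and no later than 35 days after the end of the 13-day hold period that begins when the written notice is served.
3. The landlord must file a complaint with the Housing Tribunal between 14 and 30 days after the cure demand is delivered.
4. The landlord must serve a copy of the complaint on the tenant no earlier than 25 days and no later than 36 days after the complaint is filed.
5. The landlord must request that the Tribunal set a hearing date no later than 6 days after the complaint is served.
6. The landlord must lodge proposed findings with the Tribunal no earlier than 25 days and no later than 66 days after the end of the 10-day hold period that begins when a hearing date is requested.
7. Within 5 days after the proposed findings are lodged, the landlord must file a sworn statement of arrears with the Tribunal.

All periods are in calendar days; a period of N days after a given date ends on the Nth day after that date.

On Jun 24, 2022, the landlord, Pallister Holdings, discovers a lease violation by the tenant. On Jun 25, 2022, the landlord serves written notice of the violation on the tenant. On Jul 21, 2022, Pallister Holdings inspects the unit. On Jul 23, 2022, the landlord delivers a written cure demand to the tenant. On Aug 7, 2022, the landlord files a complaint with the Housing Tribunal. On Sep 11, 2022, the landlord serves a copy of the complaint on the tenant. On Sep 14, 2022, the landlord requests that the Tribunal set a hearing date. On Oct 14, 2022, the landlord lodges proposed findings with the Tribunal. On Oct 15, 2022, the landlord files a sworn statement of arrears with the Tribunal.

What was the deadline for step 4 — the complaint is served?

Sep 12, 2022

Step 4 runs from Aug 7, 2022, when the complaint is filed. The window is 25–36 days after Aug 7, 2022; it closes on Sep 12, 2022.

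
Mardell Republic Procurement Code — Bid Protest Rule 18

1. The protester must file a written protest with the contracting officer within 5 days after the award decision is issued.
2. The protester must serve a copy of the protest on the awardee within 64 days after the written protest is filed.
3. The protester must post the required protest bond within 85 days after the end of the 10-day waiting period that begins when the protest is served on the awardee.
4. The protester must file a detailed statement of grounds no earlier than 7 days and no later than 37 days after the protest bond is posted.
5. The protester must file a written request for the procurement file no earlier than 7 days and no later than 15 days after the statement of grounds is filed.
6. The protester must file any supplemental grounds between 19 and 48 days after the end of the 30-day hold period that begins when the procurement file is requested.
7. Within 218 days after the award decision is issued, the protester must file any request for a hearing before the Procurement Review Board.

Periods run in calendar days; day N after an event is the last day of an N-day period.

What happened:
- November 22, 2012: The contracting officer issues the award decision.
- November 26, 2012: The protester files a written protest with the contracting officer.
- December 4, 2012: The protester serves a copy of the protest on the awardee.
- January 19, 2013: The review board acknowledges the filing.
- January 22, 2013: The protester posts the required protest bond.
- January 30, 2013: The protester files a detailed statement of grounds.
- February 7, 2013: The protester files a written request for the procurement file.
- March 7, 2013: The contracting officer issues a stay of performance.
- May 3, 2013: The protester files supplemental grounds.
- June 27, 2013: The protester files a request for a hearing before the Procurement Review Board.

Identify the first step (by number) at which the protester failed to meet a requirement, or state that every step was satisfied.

Step 1 — counting 5 days from November 22, 2012 (when the award decision is issued) gives a deadline of November 27, 2012; completed November 26, 2012, before the deadline.
Step 2 — counting 64 days from November 26, 2012 (when the written protest is filed) gives a deadline of January 29, 2013; December 4, 2012 is within that limit.
Step 3 — counting 85 days from December 14, 2012 (end of the 10-day waiting period, which began when the protest is served on the awardee on December 4, 2012) gives a deadline of March 9, 2013; completed January 22, 2013, before the deadline.
Step 4 — 7 and 37 days from January 22, 2013 (when the protest bond is posted) are January 29, 2013 and February 28, 2013 respectively; January 30, 2013 falls inside that range.
Step 5 — 7 and 15 days from January 30, 2013 (when the statement of grounds is filed) are February 6, 2013 and February 14, 2013 respectively; February 7, 2013 falls inside that range.
Step 6 — 19 and 48 days from March 9, 2013 (end of the 30-day hold period, which began when the procurement file is requested on February 7, 2013) are March 28, 2013 and April 26, 2013 respectively; done May 3, 2013 — 7 days after the window closed.

Step 6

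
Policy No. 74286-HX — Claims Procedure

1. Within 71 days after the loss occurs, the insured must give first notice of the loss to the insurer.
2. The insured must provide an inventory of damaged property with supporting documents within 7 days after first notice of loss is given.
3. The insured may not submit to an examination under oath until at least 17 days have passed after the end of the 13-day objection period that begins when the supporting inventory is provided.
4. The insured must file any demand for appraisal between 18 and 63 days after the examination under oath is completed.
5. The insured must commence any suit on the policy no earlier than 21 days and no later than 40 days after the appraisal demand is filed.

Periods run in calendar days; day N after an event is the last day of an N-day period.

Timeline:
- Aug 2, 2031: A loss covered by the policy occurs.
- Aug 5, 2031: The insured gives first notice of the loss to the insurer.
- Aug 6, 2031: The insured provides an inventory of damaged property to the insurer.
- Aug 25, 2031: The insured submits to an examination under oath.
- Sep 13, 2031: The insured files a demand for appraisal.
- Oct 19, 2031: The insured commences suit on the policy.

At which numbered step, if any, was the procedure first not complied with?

(1) due by Aug 2, 2031 + 71 days = Oct 12, 2031; done Aug 5, 2031 — timely.
(2) due by Aug 5, 2031 + 7 days = Aug 12, 2031; completed Aug 6, 2031, before the deadline.
(3) permitted from Aug 19, 2031 + 17 days = Sep 5, 2031 onward; done Aug 25, 2031 — 11 days too early.
Later steps need not be reached.

Step 3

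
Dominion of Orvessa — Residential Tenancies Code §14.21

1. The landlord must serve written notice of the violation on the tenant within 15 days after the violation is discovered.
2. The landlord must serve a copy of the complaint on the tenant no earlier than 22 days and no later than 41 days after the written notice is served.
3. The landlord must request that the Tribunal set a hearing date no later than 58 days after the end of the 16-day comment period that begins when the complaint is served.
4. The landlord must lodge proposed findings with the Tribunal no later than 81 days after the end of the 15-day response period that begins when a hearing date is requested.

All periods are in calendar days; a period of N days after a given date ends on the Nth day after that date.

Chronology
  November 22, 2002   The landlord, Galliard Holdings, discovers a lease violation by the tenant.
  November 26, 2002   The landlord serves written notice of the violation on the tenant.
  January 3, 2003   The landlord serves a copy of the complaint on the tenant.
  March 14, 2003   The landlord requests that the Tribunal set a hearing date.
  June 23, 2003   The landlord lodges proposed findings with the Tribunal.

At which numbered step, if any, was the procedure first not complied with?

Step 4

(1) due by November 22, 2002 + 15 days = December 7, 2002; done November 26, 2002 — timely.
(2) the permitted window runs from November 26, 2002 + 22 = December 18, 2002 to November 26, 2002 + 41 = January 6, 2003; January 3, 2003 falls inside that range.
(3) due by January 19, 2003 + 58 days = March 18, 2003; March 14, 2003 is within that limit.
(4) due by March 29, 2003 + 81 days = June 18, 2003; done June 23, 2003 — 5 days late.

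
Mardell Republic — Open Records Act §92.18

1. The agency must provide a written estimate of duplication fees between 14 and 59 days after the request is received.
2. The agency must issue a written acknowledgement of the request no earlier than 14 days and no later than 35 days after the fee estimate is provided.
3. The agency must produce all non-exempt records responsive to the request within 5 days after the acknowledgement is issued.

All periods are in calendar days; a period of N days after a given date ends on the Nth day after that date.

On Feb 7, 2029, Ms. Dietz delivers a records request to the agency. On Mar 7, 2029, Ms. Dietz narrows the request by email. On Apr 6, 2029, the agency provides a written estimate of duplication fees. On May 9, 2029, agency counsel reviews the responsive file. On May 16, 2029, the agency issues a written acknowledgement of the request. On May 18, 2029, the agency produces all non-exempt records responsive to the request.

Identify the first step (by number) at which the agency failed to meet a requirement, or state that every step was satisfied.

Step 2

Step 1 — 14 and 59 days from Feb 7, 2029 (when the request is received) are Feb 21, 2029 and Apr 7, 2029 respectively; Apr 6, 2029 falls inside that range.
Step 2 — 14 and 35 days from Apr 6, 2029 (when the fee estimate is provided) are Apr 20, 2029 and May 11, 2029 respectively; May 16, 2029 is 5 days past the end of the window.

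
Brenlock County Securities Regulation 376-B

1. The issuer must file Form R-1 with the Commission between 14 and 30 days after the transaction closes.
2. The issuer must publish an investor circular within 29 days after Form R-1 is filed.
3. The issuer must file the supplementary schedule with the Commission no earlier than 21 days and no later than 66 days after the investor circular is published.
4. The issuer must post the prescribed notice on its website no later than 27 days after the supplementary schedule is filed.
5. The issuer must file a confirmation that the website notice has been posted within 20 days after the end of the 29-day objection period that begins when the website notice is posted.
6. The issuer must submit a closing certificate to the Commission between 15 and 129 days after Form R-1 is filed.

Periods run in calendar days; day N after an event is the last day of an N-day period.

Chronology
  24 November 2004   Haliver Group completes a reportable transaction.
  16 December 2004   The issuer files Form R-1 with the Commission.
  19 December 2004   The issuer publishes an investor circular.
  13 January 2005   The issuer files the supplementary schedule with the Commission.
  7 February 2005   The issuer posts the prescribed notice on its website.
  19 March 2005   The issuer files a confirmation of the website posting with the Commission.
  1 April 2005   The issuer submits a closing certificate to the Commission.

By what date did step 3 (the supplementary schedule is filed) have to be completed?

23 February 2005

Step 3 runs from 19 December 2004, when the investor circular is published. The window is 21–66 days after 19 December 2004; it closes on 23 February 2005.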